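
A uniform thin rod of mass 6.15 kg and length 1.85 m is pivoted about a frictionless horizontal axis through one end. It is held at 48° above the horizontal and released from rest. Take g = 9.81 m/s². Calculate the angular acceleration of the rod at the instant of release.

About the pivot, I = (1/3)ML² = (1/3)(6.15)(1.85)² = 7.016 kg·m².
The weight acts at the center, a distance L/2 = 0.9250 m from the pivot; τ = Mg(L/2) cos 48° = 37.34 N·m.
α = τ/I = 37.34/7.016 = 5.322 rad/s².
(Equivalently α = (3g/(2L)) cos 48° = 5.322 rad/s².)

α ≈ 5.32 rad/s²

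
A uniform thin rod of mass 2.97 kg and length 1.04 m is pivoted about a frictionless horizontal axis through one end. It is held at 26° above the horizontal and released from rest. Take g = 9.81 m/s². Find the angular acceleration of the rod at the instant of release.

α ≈ 12.7 rad/s²

About the pivot, I = (1/3)ML² = (1/3)(2.97)(1.04)² = 1.071 kg·m².
The weight acts at the center, a distance L/2 = 0.5200 m from the pivot; τ = Mg(L/2) cos 26° = 13.62 N·m.
α = τ/I = 13.62/1.071 = 12.72 rad/s².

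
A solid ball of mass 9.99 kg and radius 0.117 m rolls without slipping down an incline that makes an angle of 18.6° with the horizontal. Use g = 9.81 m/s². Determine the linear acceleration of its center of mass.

a ≈ 2.23 m/s²

Translation along the incline: Mg sinθ − f = Ma.
Rotation about the center: fR = Iα with I = (2/5)MR². No-slip gives a = αR, so f = (I/R²)a = (2/5)M a.
Substituting: Mg sinθ = (1 + 0.4000)Ma, so a = g sinθ/(1 + 0.4000) = (9.81) sin 18.6° / 1.400 = 2.235 m/s².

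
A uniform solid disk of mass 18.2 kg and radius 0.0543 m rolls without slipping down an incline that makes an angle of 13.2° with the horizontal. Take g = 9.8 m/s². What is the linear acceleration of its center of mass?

Translation along the incline: Mg sinθ − f = Ma.
Rotation about the center: fR = Iα with I = ½MR². No-slip gives a = αR, so f = (I/R²)a = (1/2)M a.
Substituting: Mg sinθ = (1 + 0.5000)Ma, so a = g sinθ/(1 + 0.5000) = (9.8) sin 13.2° / 1.500 = 1.492 m/s².

a ≈ 1.49 m/s²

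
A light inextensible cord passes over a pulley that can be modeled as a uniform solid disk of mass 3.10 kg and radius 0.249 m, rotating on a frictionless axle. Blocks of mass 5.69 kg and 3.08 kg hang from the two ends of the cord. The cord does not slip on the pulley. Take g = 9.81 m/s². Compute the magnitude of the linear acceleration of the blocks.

I = ½MR² = (1/2)(3.10)(0.249)² = 0.09610 kg·m².
Heavier block: m₁g − T₁ = m₁a. Lighter block: T₂ − m₂g = m₂a.
Pulley: (T₁ − T₂)R = Iα = I(a/R), so T₁ − T₂ = (I/R²)a = (1/2)M_p a = 1.550·a.
Adding the three: (m₁ − m₂)g = (m₁ + m₂ + 1.550)a, so a = (5.69 − 3.08)(9.81)/(5.69 + 3.08 + 1.550) = 2.481 m/s².

a ≈ 2.48 m/s²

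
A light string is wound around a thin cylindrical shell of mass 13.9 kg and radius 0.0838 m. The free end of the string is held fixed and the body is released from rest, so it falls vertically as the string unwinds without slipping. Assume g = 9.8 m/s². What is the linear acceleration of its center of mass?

a ≈ 4.90 m/s²

Translation: Mg − T = Ma. Rotation about the center: TR = Iα with I = MR².
With a = αR: T = (I/R²)a = M a, so Mg = (1 + 1.000)Ma.
a = g/(1 + 1.000) = 9.8/2.000 = 4.900 m/s².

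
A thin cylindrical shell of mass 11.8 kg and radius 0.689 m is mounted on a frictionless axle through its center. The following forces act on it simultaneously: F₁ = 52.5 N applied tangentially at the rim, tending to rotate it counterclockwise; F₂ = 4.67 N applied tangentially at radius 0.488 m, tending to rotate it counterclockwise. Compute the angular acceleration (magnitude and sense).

I = MR² = (11.8)(0.689)² = 5.602 kg·m².
Taking counterclockwise as positive: τ₁ = +(52.5)(0.689) = +36.17 N·m; τ₂ = +(4.67)(0.488) = +2.279 N·m.
Net torque τ = 38.45 N·m.
α = τ/I = 38.45/5.602 = 6.864 rad/s².

α ≈ 6.86 rad/s², counterclockwise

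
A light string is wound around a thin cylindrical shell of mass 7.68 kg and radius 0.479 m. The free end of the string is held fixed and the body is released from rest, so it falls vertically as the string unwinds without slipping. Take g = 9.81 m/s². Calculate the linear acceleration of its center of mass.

Translation: Mg − T = Ma. Rotation about the center: TR = Iα with I = MR².
With a = αR: T = (I/R²)a = M a, so Mg = (1 + 1.000)Ma.
a = g/(1 + 1.000) = 9.81/2.000 = 4.905 m/s².

a ≈ 4.91 m/s²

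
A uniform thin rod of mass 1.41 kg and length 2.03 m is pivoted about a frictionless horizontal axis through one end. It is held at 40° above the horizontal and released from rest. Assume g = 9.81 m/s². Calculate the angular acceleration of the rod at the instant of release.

About the pivot, I = (1/3)ML² = (1/3)(1.41)(2.03)² = 1.937 kg·m².
The weight acts at the center, a distance L/2 = 1.015 m from the pivot; τ = Mg(L/2) cos 40° = 10.75 N·m.
α = τ/I = 10.75/1.937 = 5.553 rad/s².

α ≈ 5.55 rad/s²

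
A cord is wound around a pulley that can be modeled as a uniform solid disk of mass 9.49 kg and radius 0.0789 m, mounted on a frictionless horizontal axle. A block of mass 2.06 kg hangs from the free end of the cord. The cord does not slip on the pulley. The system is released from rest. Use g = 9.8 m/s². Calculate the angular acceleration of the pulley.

I = ½MR² = (1/2)(9.49)(0.0789)² = 0.02954 kg·m².
Block: mg − T = ma. Pulley: TR = Iα. No-slip: a = αR, so T = (I/R²)a = 4.745·a.
Then mg = (m + 4.745)a, so a = (2.06)(9.8)/(2.06 + 4.745) = 2.967 m/s².
α = a/R = 2.967/0.0789 = 37.60 rad/s².

α ≈ 37.6 rad/s²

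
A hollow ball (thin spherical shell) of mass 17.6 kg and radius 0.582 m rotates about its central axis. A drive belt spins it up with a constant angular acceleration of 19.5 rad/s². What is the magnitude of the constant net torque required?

I = (2/3)MR² = (2/3)(17.6)(0.582)² = 3.974 kg·m².
τ = Iα = (3.974)(19.50) = 77.50 N·m.

τ ≈ 77.5 N·m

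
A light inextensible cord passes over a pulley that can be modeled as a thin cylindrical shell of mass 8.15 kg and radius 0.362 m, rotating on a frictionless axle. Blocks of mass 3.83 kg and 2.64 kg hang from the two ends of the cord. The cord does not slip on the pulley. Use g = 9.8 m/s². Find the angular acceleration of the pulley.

α ≈ 2.20 rad/s²

I = MR² = (8.15)(0.362)² = 1.068 kg·m².
Heavier block: m₁g − T₁ = m₁a. Lighter block: T₂ − m₂g = m₂a.
Pulley: (T₁ − T₂)R = Iα = I(a/R), so T₁ − T₂ = (I/R²)a = 1·M_p a = 8.150·a.
Adding the three: (m₁ − m₂)g = (m₁ + m₂ + 8.150)a, so a = (3.83 − 2.64)(9.8)/(3.83 + 2.64 + 8.150) = 0.7977 m/s².
α = a/R = 0.7977/0.362 = 2.204 rad/s².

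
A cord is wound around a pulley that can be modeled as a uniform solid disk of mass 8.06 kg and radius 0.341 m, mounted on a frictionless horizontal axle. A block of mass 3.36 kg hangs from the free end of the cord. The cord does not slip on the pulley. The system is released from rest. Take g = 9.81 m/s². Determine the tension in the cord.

I = ½MR² = (1/2)(8.06)(0.341)² = 0.4686 kg·m².
Block: mg − T = ma. Pulley: TR = Iα. No-slip: a = αR, so T = (I/R²)a = 4.030·a.
Then mg = (m + 4.030)a, so a = (3.36)(9.81)/(3.36 + 4.030) = 4.460 m/s².
T = 4.030·a = 17.97 N.

T ≈ 18.0 N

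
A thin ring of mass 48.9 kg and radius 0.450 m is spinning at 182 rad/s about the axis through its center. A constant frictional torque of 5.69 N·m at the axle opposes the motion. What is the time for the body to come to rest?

t ≈ 317 s

I = MR² = (48.9)(0.450)² = 9.902 kg·m².
The net torque has magnitude 5.69 N·m, opposing ω.
|α| = τ/I = 5.690/9.902 = 0.5746 rad/s² (deceleration).
0 = ω₀ − |α|t ⇒ t = ω₀/|α| = 182/0.5746 = 316.7 s.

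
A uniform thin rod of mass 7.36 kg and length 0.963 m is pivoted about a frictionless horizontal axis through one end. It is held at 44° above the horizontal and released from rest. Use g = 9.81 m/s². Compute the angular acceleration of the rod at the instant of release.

About the pivot, I = (1/3)ML² = (1/3)(7.36)(0.963)² = 2.275 kg·m².
The weight acts at the center, a distance L/2 = 0.4815 m from the pivot; τ = Mg(L/2) cos 44° = 25.01 N·m.
α = τ/I = 25.01/2.275 = 10.99 rad/s².
(Equivalently α = (3g/(2L)) cos 44° = 10.99 rad/s².)

α ≈ 11.0 rad/s²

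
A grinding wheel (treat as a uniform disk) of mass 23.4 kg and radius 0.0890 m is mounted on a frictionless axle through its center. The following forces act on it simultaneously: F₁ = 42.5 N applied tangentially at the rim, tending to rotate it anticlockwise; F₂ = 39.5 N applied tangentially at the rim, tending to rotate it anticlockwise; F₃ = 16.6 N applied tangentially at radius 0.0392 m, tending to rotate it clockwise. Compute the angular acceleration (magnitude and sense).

I = ½MR² = (1/2)(23.4)(0.0890)² = 0.09268 kg·m².
Taking anticlockwise as positive: τ₁ = +(42.5)(0.0890) = +3.782 N·m; τ₂ = +(39.5)(0.0890) = +3.515 N·m; τ₃ = −(16.6)(0.0392) = −0.6507 N·m.
Net torque τ = 6.647 N·m.
α = τ/I = 6.647/0.09268 = 71.73 rad/s².

α ≈ 71.7 rad/s², anticlockwise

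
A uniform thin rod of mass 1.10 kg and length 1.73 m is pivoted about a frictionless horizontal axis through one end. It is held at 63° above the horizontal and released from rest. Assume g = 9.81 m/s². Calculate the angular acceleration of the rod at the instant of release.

α ≈ 3.86 rad/s²

About the pivot, I = (1/3)ML² = (1/3)(1.10)(1.73)² = 1.097 kg·m².
The weight acts at the center, a distance L/2 = 0.8650 m from the pivot; τ = Mg(L/2) cos 63° = 4.238 N·m.
α = τ/I = 4.238/1.097 = 3.862 rad/s².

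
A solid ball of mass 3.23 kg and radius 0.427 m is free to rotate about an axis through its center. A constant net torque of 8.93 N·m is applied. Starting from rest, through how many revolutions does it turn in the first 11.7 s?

≈ 413 revolutions

I = (2/5)MR² = (2/5)(3.23)(0.427)² = 0.2356 kg·m².
α = τ/I = 8.93/0.2356 = 37.91 rad/s².
θ = ½αt² = ½(37.91)(11.7)² = 2595 rad.
Revolutions = θ/(2π) = 412.9.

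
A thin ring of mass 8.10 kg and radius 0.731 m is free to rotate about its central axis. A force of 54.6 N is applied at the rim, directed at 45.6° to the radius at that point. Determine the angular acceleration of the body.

I = MR² = (8.10)(0.731)² = 4.328 kg·m².
Only the tangential component produces torque: τ = F R sinθ = (54.6)(0.731) sin 45.6° = 28.52 N·m.
Newton's second law for rotation, τ = Iα, gives α = τ/I = 28.52/4.328 = 6.588 rad/s².

α ≈ 6.59 rad/s²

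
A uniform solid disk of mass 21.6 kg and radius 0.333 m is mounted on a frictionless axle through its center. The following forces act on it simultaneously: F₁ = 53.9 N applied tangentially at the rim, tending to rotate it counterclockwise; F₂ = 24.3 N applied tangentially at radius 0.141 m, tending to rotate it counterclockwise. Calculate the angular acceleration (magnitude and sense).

α ≈ 17.8 rad/s², counterclockwise

I = ½MR² = (1/2)(21.6)(0.333)² = 1.198 kg·m².
Taking counterclockwise as positive: τ₁ = +(53.9)(0.333) = +17.95 N·m; τ₂ = +(24.3)(0.141) = +3.426 N·m.
Net torque τ = 21.38 N·m.
α = τ/I = 21.38/1.198 = 17.85 rad/s².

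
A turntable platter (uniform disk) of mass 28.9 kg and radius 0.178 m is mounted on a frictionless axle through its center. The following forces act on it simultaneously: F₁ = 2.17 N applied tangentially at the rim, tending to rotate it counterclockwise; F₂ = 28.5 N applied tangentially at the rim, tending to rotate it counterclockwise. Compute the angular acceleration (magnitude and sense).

I = ½MR² = (1/2)(28.9)(0.178)² = 0.4578 kg·m².
Taking counterclockwise as positive: τ₁ = +(2.17)(0.178) = +0.3863 N·m; τ₂ = +(28.5)(0.178) = +5.073 N·m.
Net torque τ = 5.459 N·m.
α = τ/I = 5.459/0.4578 = 11.92 rad/s².

α ≈ 11.9 rad/s², counterclockwise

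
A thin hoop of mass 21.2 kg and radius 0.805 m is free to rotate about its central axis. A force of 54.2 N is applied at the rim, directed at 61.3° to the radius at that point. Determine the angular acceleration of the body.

I = MR² = (21.2)(0.805)² = 13.74 kg·m².
Only the tangential component produces torque: τ = F R sinθ = (54.2)(0.805) sin 61.3° = 38.27 N·m.
From τ = Iα: α = 38.27/13.74 = 2.786 rad/s².

α ≈ 2.79 rad/s²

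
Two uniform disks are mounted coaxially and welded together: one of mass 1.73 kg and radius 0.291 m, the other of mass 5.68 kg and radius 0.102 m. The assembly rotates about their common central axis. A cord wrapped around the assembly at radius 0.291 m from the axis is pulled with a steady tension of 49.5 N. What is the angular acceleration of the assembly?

α ≈ 140 rad/s²

I = ½M₁R₁² + ½M₂R₂² = ½(1.73)(0.291)² + ½(5.68)(0.102)² = 0.1028 kg·m².
τ = F r = (49.5)(0.291) = 14.40 N·m.
α = τ/I = 14.40/0.1028 = 140.1 rad/s².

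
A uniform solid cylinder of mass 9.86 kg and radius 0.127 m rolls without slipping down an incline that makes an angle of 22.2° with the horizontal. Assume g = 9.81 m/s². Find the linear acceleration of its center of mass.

Translation along the incline: Mg sinθ − f = Ma.
Rotation about the center: fR = Iα with I = ½MR². No-slip gives a = αR, so f = (I/R²)a = (1/2)M a.
Substituting: Mg sinθ = (1 + 0.5000)Ma, so a = g sinθ/(1 + 0.5000) = (9.81) sin 22.2° / 1.500 = 2.471 m/s².

a ≈ 2.47 m/s²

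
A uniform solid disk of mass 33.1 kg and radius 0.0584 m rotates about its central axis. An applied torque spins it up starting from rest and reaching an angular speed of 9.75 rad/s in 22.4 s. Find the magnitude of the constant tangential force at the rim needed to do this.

I = ½MR² = (1/2)(33.1)(0.0584)² = 0.05644 kg·m².
α = Δω/Δt = (9.75 − 0)/22.4 = 0.4353 rad/s².
The required torque is τ = Iα = (0.05644)(0.4353) = 0.02457 N·m.
A tangential force at the rim gives τ = FR, so F = τ/R = 0.02457/0.0584 = 0.4207 N.

F ≈ 0.421 N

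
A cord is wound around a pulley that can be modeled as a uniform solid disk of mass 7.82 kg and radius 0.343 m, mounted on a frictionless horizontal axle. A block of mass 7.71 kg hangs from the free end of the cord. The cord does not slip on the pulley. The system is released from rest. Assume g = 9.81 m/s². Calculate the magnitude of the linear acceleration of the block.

I = ½MR² = (1/2)(7.82)(0.343)² = 0.4600 kg·m².
Block: mg − T = ma. Pulley: TR = Iα. No-slip: a = αR, so T = (I/R²)a = 3.910·a.
Then mg = (m + 3.910)a, so a = (7.71)(9.81)/(7.71 + 3.910) = 6.509 m/s².

a ≈ 6.51 m/s²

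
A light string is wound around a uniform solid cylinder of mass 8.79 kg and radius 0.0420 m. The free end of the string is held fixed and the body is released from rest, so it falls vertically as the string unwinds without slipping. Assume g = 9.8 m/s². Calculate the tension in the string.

T ≈ 28.7 N

Translation: Mg − T = Ma. Rotation about the center: TR = Iα with I = ½MR².
With a = αR: T = (I/R²)a = (1/2)M a, so Mg = (1 + 0.5000)Ma.
a = g/(1 + 0.5000) = 9.8/1.500 = 6.533 m/s².
T = 0.5000·M·a = (0.5000)(8.79)(6.533) = 28.71 N.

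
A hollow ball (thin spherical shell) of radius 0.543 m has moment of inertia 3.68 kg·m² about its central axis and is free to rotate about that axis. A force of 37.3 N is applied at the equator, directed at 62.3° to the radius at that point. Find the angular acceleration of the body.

α ≈ 4.87 rad/s²

Only the tangential component produces torque: τ = F R sinθ = (37.3)(0.543) sin 62.3° = 17.93 N·m.
From τ = Iα: α = 17.93/3.680 = 4.873 rad/s².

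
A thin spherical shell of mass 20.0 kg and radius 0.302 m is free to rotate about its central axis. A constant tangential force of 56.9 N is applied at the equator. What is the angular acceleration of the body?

α ≈ 14.1 rad/s²

I = (2/3)MR² = (2/3)(20.0)(0.302)² = 1.216 kg·m².
τ = F R = (56.9)(0.302) = 17.18 N·m.
Newton's second law for rotation, τ = Iα, gives α = τ/I = 17.18/1.216 = 14.13 rad/s².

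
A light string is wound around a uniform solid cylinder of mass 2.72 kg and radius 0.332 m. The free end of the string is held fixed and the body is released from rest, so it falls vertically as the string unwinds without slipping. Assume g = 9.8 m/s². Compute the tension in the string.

Translation: Mg − T = Ma. Rotation about the center: TR = Iα with I = ½MR².
With a = αR: T = (I/R²)a = (1/2)M a, so Mg = (1 + 0.5000)Ma.
a = g/(1 + 0.5000) = 9.8/1.500 = 6.533 m/s².
T = 0.5000·M·a = (0.5000)(2.72)(6.533) = 8.885 N.

T ≈ 8.89 N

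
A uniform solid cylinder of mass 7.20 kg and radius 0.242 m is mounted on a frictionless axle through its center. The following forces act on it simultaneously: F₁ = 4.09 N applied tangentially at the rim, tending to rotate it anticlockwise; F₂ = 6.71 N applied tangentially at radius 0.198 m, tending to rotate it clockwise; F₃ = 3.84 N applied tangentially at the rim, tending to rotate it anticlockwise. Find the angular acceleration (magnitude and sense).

α ≈ 2.80 rad/s², anticlockwise

I = ½MR² = (1/2)(7.20)(0.242)² = 0.2108 kg·m².
Taking anticlockwise as positive: τ₁ = +(4.09)(0.242) = +0.9898 N·m; τ₂ = −(6.71)(0.198) = −1.329 N·m; τ₃ = +(3.84)(0.242) = +0.9293 N·m.
Net torque τ = 0.5905 N·m.
α = τ/I = 0.5905/0.2108 = 2.801 rad/s².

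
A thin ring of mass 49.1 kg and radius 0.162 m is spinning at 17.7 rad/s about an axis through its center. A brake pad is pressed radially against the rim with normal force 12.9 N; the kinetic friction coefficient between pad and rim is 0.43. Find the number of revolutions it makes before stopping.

≈ 35.7 revolutions

I = MR² = (49.1)(0.162)² = 1.289 kg·m².
Friction force f = μN = (0.43)(12.9) = 5.547 N at the rim; torque magnitude τ = fR = 0.8986 N·m, opposing ω.
|α| = τ/I = 0.8986/1.289 = 0.6974 rad/s² (deceleration).
ω² = ω₀² − 2|α|θ with ω = 0 ⇒ θ = ω₀²/(2|α|) = 224.6 rad = 35.75 rev.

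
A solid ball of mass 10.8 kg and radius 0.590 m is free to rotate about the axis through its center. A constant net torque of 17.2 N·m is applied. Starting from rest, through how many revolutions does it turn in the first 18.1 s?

I = (2/5)MR² = (2/5)(10.8)(0.590)² = 1.504 kg·m².
α = τ/I = 17.2/1.504 = 11.44 rad/s².
θ = ½αt² = ½(11.44)(18.1)² = 1874 rad.
Revolutions = θ/(2π) = 298.2.

≈ 298 revolutions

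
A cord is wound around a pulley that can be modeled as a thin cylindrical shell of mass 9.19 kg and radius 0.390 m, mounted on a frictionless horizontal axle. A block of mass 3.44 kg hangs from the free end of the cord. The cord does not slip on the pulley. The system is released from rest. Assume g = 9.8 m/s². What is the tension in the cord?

T ≈ 24.5 N

I = MR² = (9.19)(0.390)² = 1.398 kg·m².
Block: mg − T = ma. Pulley: TR = Iα. No-slip: a = αR, so T = (I/R²)a = 9.190·a.
Then mg = (m + 9.190)a, so a = (3.44)(9.8)/(3.44 + 9.190) = 2.669 m/s².
T = 9.190·a = 24.53 N.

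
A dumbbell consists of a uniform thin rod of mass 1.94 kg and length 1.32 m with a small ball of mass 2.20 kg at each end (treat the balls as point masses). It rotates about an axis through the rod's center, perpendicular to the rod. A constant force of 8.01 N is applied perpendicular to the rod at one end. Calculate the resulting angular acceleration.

α ≈ 2.40 rad/s²

I_rod = (1/12)ML² = (1/12)(1.94)(1.32)² = 0.2817 kg·m².
I_balls = 2·m·(L/2)² = 2(2.20)(0.6600)² = 1.917 kg·m².
Total I = 2.198 kg·m².
τ = F·(L/2) = (8.01)(0.660) = 5.287 N·m.
α = τ/I = 5.287/2.198 = 2.405 rad/s².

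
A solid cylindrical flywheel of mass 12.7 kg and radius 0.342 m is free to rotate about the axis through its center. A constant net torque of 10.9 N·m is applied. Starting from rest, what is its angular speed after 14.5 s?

I = ½MR² = (1/2)(12.7)(0.342)² = 0.7427 kg·m².
α = τ/I = 10.9/0.7427 = 14.68 rad/s².
ω = ω₀ + αt = 0 + (14.68)(14.5) = 212.8 rad/s.

ω ≈ 213 rad/s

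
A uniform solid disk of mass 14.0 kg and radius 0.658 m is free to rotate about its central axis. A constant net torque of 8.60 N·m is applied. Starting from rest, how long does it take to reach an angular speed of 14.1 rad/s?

t ≈ 4.97 s

I = ½MR² = (1/2)(14.0)(0.658)² = 3.031 kg·m².
α = τ/I = 8.60/3.031 = 2.838 rad/s².
ω = αt ⇒ t = ω/α = 14.1/2.838 = 4.969 s.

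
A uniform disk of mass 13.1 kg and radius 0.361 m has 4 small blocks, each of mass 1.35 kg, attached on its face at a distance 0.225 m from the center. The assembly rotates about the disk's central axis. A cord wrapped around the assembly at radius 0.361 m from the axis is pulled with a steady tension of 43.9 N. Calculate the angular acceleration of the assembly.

α ≈ 14.1 rad/s²

I_disk = ½MR² = ½(13.1)(0.361)² = 0.8536 kg·m².
I_blocks = 4·m·r² = 4(1.35)(0.225)² = 0.2734 kg·m².
Total I = 1.127 kg·m².
τ = F r = (43.9)(0.361) = 15.85 N·m.
α = τ/I = 15.85/1.127 = 14.06 rad/s².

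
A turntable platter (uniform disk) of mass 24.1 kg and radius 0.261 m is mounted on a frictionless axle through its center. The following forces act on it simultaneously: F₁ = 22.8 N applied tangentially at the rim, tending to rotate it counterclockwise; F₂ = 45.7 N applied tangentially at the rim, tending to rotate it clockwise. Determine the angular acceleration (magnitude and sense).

I = ½MR² = (1/2)(24.1)(0.261)² = 0.8209 kg·m².
Taking counterclockwise as positive: τ₁ = +(22.8)(0.261) = +5.951 N·m; τ₂ = −(45.7)(0.261) = −11.93 N·m.
Net torque τ = -5.977 N·m.
α = τ/I = -5.977/0.8209 = -7.281 rad/s².

α ≈ 7.28 rad/s², clockwise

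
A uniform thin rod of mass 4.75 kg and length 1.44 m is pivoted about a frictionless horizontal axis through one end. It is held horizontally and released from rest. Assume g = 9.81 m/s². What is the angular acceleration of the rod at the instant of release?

About the pivot, I = (1/3)ML² = (1/3)(4.75)(1.44)² = 3.283 kg·m².
The weight acts at the center, a distance L/2 = 0.7200 m from the pivot; τ = Mg(L/2) = 33.55 N·m.
α = τ/I = 33.55/3.283 = 10.22 rad/s².
(Equivalently α = (3g/(2L)) = 10.22 rad/s².)

α ≈ 10.2 rad/s²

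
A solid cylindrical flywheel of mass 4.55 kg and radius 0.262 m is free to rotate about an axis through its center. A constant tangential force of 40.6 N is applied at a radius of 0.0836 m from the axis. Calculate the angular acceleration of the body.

α ≈ 21.7 rad/s²

I = ½MR² = (1/2)(4.55)(0.262)² = 0.1562 kg·m².
τ = F·r = (40.6)(0.0836) = 3.394 N·m.
Newton's second law for rotation, τ = Iα, gives α = τ/I = 3.394/0.1562 = 21.73 rad/s².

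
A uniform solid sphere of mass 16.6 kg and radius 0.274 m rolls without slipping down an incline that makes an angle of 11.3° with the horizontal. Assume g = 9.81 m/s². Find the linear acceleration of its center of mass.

a ≈ 1.37 m/s²

Translation along the incline: Mg sinθ − f = Ma.
Rotation about the center: fR = Iα with I = (2/5)MR². No-slip gives a = αR, so f = (I/R²)a = (2/5)M a.
Substituting: Mg sinθ = (1 + 0.4000)Ma, so a = g sinθ/(1 + 0.4000) = (9.81) sin 11.3° / 1.400 = 1.373 m/s².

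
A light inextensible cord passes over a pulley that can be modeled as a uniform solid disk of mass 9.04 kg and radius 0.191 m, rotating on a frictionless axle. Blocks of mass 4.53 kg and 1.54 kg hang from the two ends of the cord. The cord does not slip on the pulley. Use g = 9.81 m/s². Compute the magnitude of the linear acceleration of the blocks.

a ≈ 2.77 m/s²

I = ½MR² = (1/2)(9.04)(0.191)² = 0.1649 kg·m².
Heavier block: m₁g − T₁ = m₁a. Lighter block: T₂ − m₂g = m₂a.
Pulley: (T₁ − T₂)R = Iα = I(a/R), so T₁ − T₂ = (I/R²)a = (1/2)M_p a = 4.520·a.
Adding the three: (m₁ − m₂)g = (m₁ + m₂ + 4.520)a, so a = (4.53 − 1.54)(9.81)/(4.53 + 1.54 + 4.520) = 2.770 m/s².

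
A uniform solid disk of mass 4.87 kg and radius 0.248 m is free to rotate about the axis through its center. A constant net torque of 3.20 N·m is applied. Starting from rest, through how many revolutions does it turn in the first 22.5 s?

I = ½MR² = (1/2)(4.87)(0.248)² = 0.1498 kg·m².
α = τ/I = 3.20/0.1498 = 21.37 rad/s².
θ = ½αt² = ½(21.37)(22.5)² = 5409 rad.
Revolutions = θ/(2π) = 860.8.

≈ 861 revolutions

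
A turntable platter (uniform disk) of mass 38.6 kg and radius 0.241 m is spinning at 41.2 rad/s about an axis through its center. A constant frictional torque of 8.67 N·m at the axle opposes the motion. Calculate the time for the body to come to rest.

t ≈ 5.33 s

I = ½MR² = (1/2)(38.6)(0.241)² = 1.121 kg·m².
The net torque has magnitude 8.67 N·m, opposing ω.
|α| = τ/I = 8.670/1.121 = 7.734 rad/s² (deceleration).
0 = ω₀ − |α|t ⇒ t = ω₀/|α| = 41.2/7.734 = 5.327 s.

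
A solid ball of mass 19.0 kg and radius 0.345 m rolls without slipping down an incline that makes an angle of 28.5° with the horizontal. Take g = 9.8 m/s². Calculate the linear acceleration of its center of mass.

Translation along the incline: Mg sinθ − f = Ma.
Rotation about the center: fR = Iα with I = (2/5)MR². No-slip gives a = αR, so f = (I/R²)a = (2/5)M a.
Substituting: Mg sinθ = (1 + 0.4000)Ma, so a = g sinθ/(1 + 0.4000) = (9.8) sin 28.5° / 1.400 = 3.340 m/s².

a ≈ 3.34 m/s²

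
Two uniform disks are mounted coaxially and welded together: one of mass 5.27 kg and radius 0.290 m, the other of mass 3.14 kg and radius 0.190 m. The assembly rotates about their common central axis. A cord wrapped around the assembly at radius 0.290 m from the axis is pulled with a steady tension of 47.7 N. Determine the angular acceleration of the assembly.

I = ½M₁R₁² + ½M₂R₂² = ½(5.27)(0.290)² + ½(3.14)(0.190)² = 0.2783 kg·m².
τ = F r = (47.7)(0.290) = 13.83 N·m.
α = τ/I = 13.83/0.2783 = 49.71 rad/s².

α ≈ 49.7 rad/s²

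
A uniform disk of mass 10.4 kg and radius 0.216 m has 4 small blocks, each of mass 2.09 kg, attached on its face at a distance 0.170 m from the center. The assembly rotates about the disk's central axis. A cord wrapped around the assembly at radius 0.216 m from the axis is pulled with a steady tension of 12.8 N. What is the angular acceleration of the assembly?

I_disk = ½MR² = ½(10.4)(0.216)² = 0.2426 kg·m².
I_blocks = 4·m·r² = 4(2.09)(0.170)² = 0.2416 kg·m².
Total I = 0.4842 kg·m².
τ = F r = (12.8)(0.216) = 2.765 N·m.
α = τ/I = 2.765/0.4842 = 5.710 rad/s².

α ≈ 5.71 rad/s²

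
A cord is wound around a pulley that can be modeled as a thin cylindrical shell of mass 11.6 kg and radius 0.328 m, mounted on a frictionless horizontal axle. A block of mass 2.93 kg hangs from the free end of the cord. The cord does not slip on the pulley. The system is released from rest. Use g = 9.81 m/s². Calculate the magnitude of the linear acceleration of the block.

a ≈ 1.98 m/s²

I = MR² = (11.6)(0.328)² = 1.248 kg·m².
Block: mg − T = ma. Pulley: TR = Iα. No-slip: a = αR, so T = (I/R²)a = 11.60·a.
Then mg = (m + 11.60)a, so a = (2.93)(9.81)/(2.93 + 11.60) = 1.978 m/s².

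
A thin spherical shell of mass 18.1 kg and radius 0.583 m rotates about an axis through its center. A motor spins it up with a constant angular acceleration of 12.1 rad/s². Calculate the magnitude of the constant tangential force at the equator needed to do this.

I = (2/3)MR² = (2/3)(18.1)(0.583)² = 4.101 kg·m².
The required torque is τ = Iα = (4.101)(12.10) = 49.63 N·m.
A tangential force at the equator gives τ = FR, so F = τ/R = 49.63/0.583 = 85.12 N.

F ≈ 85.1 N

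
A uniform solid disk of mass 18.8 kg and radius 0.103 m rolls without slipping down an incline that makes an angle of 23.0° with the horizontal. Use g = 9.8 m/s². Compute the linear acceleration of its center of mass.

a ≈ 2.55 m/s²

Translation along the incline: Mg sinθ − f = Ma.
Rotation about the center: fR = Iα with I = ½MR². No-slip gives a = αR, so f = (I/R²)a = (1/2)M a.
Substituting: Mg sinθ = (1 + 0.5000)Ma, so a = g sinθ/(1 + 0.5000) = (9.8) sin 23.0° / 1.500 = 2.553 m/s².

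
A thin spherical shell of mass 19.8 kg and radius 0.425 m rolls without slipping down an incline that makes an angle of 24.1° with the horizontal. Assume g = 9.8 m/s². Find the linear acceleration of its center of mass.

a ≈ 2.40 m/s²

Translation along the incline: Mg sinθ − f = Ma.
Rotation about the center: fR = Iα with I = (2/3)MR². No-slip gives a = αR, so f = (I/R²)a = (2/3)M a.
Substituting: Mg sinθ = (1 + 0.6667)Ma, so a = g sinθ/(1 + 0.6667) = (9.8) sin 24.1° / 1.667 = 2.401 m/s².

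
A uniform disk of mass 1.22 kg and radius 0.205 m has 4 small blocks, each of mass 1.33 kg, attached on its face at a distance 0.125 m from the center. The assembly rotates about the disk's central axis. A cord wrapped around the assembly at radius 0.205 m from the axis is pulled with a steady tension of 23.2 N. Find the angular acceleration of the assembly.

I_disk = ½MR² = ½(1.22)(0.205)² = 0.02564 kg·m².
I_blocks = 4·m·r² = 4(1.33)(0.125)² = 0.08313 kg·m².
Total I = 0.1088 kg·m².
τ = F r = (23.2)(0.205) = 4.756 N·m.
α = τ/I = 4.756/0.1088 = 43.73 rad/s².

α ≈ 43.7 rad/s²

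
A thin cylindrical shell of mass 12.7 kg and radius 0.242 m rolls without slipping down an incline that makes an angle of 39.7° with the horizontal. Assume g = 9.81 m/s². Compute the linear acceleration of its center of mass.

Translation along the incline: Mg sinθ − f = Ma.
Rotation about the center: fR = Iα with I = MR². No-slip gives a = αR, so f = (I/R²)a = M a.
Substituting: Mg sinθ = (1 + 1.000)Ma, so a = g sinθ/(1 + 1.000) = (9.81) sin 39.7° / 2.000 = 3.133 m/s².

a ≈ 3.13 m/s²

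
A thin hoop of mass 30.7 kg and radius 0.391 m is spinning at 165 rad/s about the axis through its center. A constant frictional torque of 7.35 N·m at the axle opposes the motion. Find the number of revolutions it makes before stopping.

≈ 1380 revolutions

I = MR² = (30.7)(0.391)² = 4.693 kg·m².
The net torque has magnitude 7.35 N·m, opposing ω.
|α| = τ/I = 7.350/4.693 = 1.566 rad/s² (deceleration).
ω² = ω₀² − 2|α|θ with ω = 0 ⇒ θ = ω₀²/(2|α|) = 8692 rad = 1383 rev.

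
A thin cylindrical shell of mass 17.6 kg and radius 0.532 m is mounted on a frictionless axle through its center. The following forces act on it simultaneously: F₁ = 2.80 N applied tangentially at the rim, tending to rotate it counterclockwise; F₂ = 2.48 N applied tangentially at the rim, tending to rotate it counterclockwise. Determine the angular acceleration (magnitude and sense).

α ≈ 0.564 rad/s², counterclockwise

I = MR² = (17.6)(0.532)² = 4.981 kg·m².
Taking counterclockwise as positive: τ₁ = +(2.80)(0.532) = +1.490 N·m; τ₂ = +(2.48)(0.532) = +1.319 N·m.
Net torque τ = 2.809 N·m.
α = τ/I = 2.809/4.981 = 0.5639 rad/s².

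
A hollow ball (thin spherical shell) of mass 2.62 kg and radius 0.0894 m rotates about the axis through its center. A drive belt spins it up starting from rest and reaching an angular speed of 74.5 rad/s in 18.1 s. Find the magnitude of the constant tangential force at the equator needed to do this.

I = (2/3)MR² = (2/3)(2.62)(0.0894)² = 0.01396 kg·m².
α = Δω/Δt = (74.5 − 0)/18.1 = 4.116 rad/s².
The required torque is τ = Iα = (0.01396)(4.116) = 0.05746 N·m.
A tangential force at the equator gives τ = FR, so F = τ/R = 0.05746/0.0894 = 0.6427 N.

F ≈ 0.643 N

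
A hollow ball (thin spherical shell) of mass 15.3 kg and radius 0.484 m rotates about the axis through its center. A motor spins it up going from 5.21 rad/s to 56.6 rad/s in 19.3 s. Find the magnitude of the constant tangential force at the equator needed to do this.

I = (2/3)MR² = (2/3)(15.3)(0.484)² = 2.389 kg·m².
α = Δω/Δt = (56.6 − 5.21)/19.3 = 2.663 rad/s².
The required torque is τ = Iα = (2.389)(2.663) = 6.362 N·m.
A tangential force at the equator gives τ = FR, so F = τ/R = 6.362/0.484 = 13.15 N.

F ≈ 13.1 N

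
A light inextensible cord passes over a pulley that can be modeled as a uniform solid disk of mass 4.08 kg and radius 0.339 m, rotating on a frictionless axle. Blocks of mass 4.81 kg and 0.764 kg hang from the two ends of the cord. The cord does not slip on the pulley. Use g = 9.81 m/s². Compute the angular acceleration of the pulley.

I = ½MR² = (1/2)(4.08)(0.339)² = 0.2344 kg·m².
Heavier block: m₁g − T₁ = m₁a. Lighter block: T₂ − m₂g = m₂a.
Pulley: (T₁ − T₂)R = Iα = I(a/R), so T₁ − T₂ = (I/R²)a = (1/2)M_p a = 2.040·a.
Adding the three: (m₁ − m₂)g = (m₁ + m₂ + 2.040)a, so a = (4.81 − 0.764)(9.81)/(4.81 + 0.764 + 2.040) = 5.213 m/s².
α = a/R = 5.213/0.339 = 15.38 rad/s².

α ≈ 15.4 rad/s²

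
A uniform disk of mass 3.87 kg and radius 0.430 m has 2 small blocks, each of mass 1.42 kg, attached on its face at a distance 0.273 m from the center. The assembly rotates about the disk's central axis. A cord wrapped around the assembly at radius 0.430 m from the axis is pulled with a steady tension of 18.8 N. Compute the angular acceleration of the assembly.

I_disk = ½MR² = ½(3.87)(0.430)² = 0.3578 kg·m².
I_blocks = 2·m·r² = 2(1.42)(0.273)² = 0.2117 kg·m².
Total I = 0.5694 kg·m².
τ = F r = (18.8)(0.430) = 8.084 N·m.
α = τ/I = 8.084/0.5694 = 14.20 rad/s².

α ≈ 14.2 rad/s²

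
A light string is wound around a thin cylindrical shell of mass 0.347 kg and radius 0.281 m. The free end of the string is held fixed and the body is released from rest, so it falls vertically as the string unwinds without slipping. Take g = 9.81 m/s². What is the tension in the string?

Translation: Mg − T = Ma. Rotation about the center: TR = Iα with I = MR².
With a = αR: T = (I/R²)a = M a, so Mg = (1 + 1.000)Ma.
a = g/(1 + 1.000) = 9.81/2.000 = 4.905 m/s².
T = 1.000·M·a = (1.000)(0.347)(4.905) = 1.702 N.

T ≈ 1.70 N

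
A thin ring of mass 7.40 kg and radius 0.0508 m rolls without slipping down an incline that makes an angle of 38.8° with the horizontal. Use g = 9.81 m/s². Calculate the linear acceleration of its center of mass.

a ≈ 3.07 m/s²

Translation along the incline: Mg sinθ − f = Ma.
Rotation about the center: fR = Iα with I = MR². No-slip gives a = αR, so f = (I/R²)a = M a.
Substituting: Mg sinθ = (1 + 1.000)Ma, so a = g sinθ/(1 + 1.000) = (9.81) sin 38.8° / 2.000 = 3.073 m/s².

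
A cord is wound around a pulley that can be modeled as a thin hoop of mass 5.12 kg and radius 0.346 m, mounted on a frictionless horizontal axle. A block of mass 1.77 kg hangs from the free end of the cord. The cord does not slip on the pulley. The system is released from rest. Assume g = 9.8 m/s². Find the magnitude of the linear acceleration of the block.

a ≈ 2.52 m/s²

I = MR² = (5.12)(0.346)² = 0.6129 kg·m².
Block: mg − T = ma. Pulley: TR = Iα. No-slip: a = αR, so T = (I/R²)a = 5.120·a.
Then mg = (m + 5.120)a, so a = (1.77)(9.8)/(1.77 + 5.120) = 2.518 m/s².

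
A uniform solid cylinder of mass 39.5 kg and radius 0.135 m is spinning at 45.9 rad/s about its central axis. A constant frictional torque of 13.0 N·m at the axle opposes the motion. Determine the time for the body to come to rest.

I = ½MR² = (1/2)(39.5)(0.135)² = 0.3599 kg·m².
The net torque has magnitude 13.0 N·m, opposing ω.
|α| = τ/I = 13.00/0.3599 = 36.12 rad/s² (deceleration).
0 = ω₀ − |α|t ⇒ t = ω₀/|α| = 45.9/36.12 = 1.271 s.

t ≈ 1.27 s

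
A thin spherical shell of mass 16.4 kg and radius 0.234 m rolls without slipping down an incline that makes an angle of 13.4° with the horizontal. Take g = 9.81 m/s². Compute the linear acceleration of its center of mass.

Translation along the incline: Mg sinθ − f = Ma.
Rotation about the center: fR = Iα with I = (2/3)MR². No-slip gives a = αR, so f = (I/R²)a = (2/3)M a.
Substituting: Mg sinθ = (1 + 0.6667)Ma, so a = g sinθ/(1 + 0.6667) = (9.81) sin 13.4° / 1.667 = 1.364 m/s².

a ≈ 1.36 m/s²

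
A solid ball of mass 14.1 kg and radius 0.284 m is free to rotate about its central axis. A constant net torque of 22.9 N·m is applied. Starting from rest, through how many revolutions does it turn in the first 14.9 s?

≈ 889 revolutions

I = (2/5)MR² = (2/5)(14.1)(0.284)² = 0.4549 kg·m².
α = τ/I = 22.9/0.4549 = 50.34 rad/s².
θ = ½αt² = ½(50.34)(14.9)² = 5588 rad.
Revolutions = θ/(2π) = 889.4.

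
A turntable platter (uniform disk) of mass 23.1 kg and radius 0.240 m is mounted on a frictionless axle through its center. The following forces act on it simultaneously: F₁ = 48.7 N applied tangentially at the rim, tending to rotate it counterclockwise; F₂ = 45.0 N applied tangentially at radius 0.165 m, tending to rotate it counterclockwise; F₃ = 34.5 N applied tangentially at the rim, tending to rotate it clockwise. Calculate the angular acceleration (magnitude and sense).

α ≈ 16.3 rad/s², counterclockwise

I = ½MR² = (1/2)(23.1)(0.240)² = 0.6653 kg·m².
Taking counterclockwise as positive: τ₁ = +(48.7)(0.240) = +11.69 N·m; τ₂ = +(45.0)(0.165) = +7.425 N·m; τ₃ = −(34.5)(0.240) = −8.280 N·m.
Net torque τ = 10.83 N·m.
α = τ/I = 10.83/0.6653 = 16.28 rad/s².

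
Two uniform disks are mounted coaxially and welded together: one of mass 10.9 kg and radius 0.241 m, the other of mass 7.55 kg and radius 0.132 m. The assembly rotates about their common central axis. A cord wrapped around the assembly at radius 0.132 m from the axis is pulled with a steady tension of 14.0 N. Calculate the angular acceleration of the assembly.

α ≈ 4.83 rad/s²

I = ½M₁R₁² + ½M₂R₂² = ½(10.9)(0.241)² + ½(7.55)(0.132)² = 0.3823 kg·m².
τ = F r = (14.0)(0.132) = 1.848 N·m.
α = τ/I = 1.848/0.3823 = 4.834 rad/s².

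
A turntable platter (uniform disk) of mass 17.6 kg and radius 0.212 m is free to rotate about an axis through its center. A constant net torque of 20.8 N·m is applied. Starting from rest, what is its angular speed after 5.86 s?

I = ½MR² = (1/2)(17.6)(0.212)² = 0.3955 kg·m².
α = τ/I = 20.8/0.3955 = 52.59 rad/s².
ω = ω₀ + αt = 0 + (52.59)(5.86) = 308.2 rad/s.

ω ≈ 308 rad/s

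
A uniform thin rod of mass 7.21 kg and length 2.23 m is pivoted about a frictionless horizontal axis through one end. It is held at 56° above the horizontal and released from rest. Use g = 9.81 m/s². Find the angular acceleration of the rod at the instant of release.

α ≈ 3.69 rad/s²

About the pivot, I = (1/3)ML² = (1/3)(7.21)(2.23)² = 11.95 kg·m².
The weight acts at the center, a distance L/2 = 1.115 m from the pivot; τ = Mg(L/2) cos 56° = 44.10 N·m.
α = τ/I = 44.10/11.95 = 3.690 rad/s².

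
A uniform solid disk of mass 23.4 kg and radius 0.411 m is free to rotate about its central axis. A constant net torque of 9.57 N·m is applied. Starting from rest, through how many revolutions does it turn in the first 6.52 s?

I = ½MR² = (1/2)(23.4)(0.411)² = 1.976 kg·m².
α = τ/I = 9.57/1.976 = 4.842 rad/s².
θ = ½αt² = ½(4.842)(6.52)² = 102.9 rad.
Revolutions = θ/(2π) = 16.38.

≈ 16.4 revolutions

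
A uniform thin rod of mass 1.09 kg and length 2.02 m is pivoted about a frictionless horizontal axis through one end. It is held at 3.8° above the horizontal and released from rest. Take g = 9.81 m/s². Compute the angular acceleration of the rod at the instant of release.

About the pivot, I = (1/3)ML² = (1/3)(1.09)(2.02)² = 1.483 kg·m².
The weight acts at the center, a distance L/2 = 1.010 m from the pivot; τ = Mg(L/2) cos 3.8° = 10.78 N·m.
α = τ/I = 10.78/1.483 = 7.269 rad/s².

α ≈ 7.27 rad/s²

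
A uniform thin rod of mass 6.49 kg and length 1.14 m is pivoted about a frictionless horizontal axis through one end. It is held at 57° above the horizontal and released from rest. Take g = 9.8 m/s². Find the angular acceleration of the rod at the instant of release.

About the pivot, I = (1/3)ML² = (1/3)(6.49)(1.14)² = 2.811 kg·m².
The weight acts at the center, a distance L/2 = 0.5700 m from the pivot; τ = Mg(L/2) cos 57° = 19.74 N·m.
α = τ/I = 19.74/2.811 = 7.023 rad/s².
(Equivalently α = (3g/(2L)) cos 57° = 7.023 rad/s².)

α ≈ 7.02 rad/s²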